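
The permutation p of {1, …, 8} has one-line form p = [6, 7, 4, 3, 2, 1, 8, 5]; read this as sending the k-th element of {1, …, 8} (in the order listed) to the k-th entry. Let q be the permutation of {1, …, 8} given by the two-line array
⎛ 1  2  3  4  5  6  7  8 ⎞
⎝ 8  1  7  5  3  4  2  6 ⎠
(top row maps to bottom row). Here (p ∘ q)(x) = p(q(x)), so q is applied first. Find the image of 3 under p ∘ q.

q(3) = 7, then p(7) = 8; composing gives (p ∘ q)(3) = 8.

8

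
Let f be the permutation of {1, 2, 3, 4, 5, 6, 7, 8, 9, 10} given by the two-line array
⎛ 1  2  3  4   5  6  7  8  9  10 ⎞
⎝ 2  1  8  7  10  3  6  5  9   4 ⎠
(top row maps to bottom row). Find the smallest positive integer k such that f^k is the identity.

14

Decomposing into disjoint cycles gives cycle lengths 7, 2, 1.
The order of f is the least common multiple of its cycle lengths: lcm(7, 2) = 14.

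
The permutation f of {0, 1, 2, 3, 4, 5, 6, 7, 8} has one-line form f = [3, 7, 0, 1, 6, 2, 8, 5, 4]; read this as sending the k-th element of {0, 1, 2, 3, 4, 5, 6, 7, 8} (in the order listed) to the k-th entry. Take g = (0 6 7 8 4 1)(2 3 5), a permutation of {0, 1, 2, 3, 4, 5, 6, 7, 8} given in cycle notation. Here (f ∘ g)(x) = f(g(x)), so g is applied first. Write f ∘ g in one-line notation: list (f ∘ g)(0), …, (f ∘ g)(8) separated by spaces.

8 3 1 2 7 0 5 4 6

(f ∘ g)(x) = f(g(x)). Computing each image: f(g(0)) = f(6) = 8, f(g(1)) = f(0) = 3, f(g(2)) = f(3) = 1, f(g(3)) = f(5) = 2, f(g(4)) = f(1) = 7, f(g(5)) = f(2) = 0, f(g(6)) = f(7) = 5, f(g(7)) = f(8) = 4, f(g(8)) = f(4) = 6.
Hence f ∘ g = [8 3 1 2 7 0 5 4 6].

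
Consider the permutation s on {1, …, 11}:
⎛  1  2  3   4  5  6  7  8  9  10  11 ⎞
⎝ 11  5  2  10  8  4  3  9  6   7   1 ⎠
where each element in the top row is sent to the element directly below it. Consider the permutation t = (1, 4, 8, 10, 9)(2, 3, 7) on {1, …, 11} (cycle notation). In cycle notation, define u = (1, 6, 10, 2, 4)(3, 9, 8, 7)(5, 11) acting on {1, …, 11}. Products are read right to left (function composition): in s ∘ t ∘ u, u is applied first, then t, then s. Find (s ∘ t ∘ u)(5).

(s ∘ t ∘ u)(5) = s(t(u(5))). u(5) = 11, then t(11) = 11, then s(11) = 1, so the result is 1.

1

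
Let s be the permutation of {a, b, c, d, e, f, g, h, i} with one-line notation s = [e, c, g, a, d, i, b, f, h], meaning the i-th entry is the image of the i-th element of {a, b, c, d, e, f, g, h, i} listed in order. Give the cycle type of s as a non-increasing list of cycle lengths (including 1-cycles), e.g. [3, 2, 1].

The disjoint cycles are (a e d)(b c g)(f i h), with lengths 3, 3, 3 in non-increasing order.

[3, 3, 3]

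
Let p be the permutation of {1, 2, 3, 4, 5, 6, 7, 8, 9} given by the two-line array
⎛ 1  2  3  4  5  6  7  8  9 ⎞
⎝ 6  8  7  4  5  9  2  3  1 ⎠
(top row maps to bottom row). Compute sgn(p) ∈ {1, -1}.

-1

In disjoint-cycle form the cycle lengths are 4, 3, 1, 1.
A cycle is odd iff its length is even; p has 1 even-length cycle, so sgn(p) = (−1)^1 and p is odd.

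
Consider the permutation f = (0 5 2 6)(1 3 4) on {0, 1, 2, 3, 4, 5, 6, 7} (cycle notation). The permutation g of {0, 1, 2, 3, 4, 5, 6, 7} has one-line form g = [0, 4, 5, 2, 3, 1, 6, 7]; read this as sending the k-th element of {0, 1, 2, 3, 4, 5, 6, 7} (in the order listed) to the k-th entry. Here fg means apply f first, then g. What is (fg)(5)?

(fg)(5) = g(f(5)). f(5) = 2, then g(2) = 5. So (fg)(5) = 5.

5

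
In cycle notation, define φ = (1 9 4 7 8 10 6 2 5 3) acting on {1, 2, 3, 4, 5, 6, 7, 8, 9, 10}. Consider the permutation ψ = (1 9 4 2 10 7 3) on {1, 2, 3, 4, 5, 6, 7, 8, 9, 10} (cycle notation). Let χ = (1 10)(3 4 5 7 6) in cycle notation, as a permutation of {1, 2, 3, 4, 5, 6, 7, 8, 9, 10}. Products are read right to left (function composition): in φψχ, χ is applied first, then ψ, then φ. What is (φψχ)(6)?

Chase 6: χ(6) = 3; ψ(3) = 1; φ(1) = 9. Hence (φψχ)(6) = 9.

9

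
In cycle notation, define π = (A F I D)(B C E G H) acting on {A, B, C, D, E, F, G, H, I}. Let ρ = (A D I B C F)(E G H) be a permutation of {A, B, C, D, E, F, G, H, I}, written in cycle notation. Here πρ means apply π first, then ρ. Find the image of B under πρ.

F

π(B) = C, then ρ(C) = F; composing gives (πρ)(B) = F.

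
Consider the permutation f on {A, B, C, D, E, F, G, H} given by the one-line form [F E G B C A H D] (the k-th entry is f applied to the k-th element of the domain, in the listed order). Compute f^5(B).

Tracing B → E → … returns to B after 6 steps, so B lies in a 6-cycle (B, E, C, G, H, D).
Advancing 5 steps from B: B → E → C → G → H → D.

D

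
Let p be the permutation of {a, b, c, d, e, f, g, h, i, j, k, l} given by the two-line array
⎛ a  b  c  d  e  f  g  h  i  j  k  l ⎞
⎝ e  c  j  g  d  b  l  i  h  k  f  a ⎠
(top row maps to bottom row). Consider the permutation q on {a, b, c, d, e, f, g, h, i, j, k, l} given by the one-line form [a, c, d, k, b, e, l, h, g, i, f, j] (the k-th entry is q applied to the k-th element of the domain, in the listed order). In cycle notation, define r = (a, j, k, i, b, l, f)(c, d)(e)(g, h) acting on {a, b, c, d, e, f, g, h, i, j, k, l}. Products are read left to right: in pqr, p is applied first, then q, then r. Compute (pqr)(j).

Apply the permutations in order: p(j) = k, then q(k) = f, then r(f) = a. So (pqr)(j) = a.

a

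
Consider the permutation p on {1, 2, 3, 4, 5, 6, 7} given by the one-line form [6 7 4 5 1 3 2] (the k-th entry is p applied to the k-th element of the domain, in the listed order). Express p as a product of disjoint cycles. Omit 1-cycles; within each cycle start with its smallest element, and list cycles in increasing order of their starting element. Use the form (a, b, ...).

(1, 6, 3, 4, 5)(2, 7)

Iterating p from 1 gives 1 → 6 → 3 → 4 → 5 → 1; that is the 5-cycle (1, 6, 3, 4, 5).
Repeating from the next unused element and collecting all non-trivial cycles gives (1, 6, 3, 4, 5)(2, 7).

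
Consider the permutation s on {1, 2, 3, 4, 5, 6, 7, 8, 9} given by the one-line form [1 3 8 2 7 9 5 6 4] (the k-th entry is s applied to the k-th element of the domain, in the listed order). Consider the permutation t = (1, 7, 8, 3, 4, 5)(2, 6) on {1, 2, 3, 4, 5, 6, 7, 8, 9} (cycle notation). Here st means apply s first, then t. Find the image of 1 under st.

(st)(1) = t(s(1)). s(1) = 1, then t(1) = 7. So (st)(1) = 7.

7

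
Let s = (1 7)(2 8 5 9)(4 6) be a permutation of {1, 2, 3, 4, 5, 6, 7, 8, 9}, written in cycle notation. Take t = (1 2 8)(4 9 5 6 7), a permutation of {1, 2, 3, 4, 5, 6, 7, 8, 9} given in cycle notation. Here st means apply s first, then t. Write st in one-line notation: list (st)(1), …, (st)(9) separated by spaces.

For each element, apply s then t: 1 → 7 → 4; 2 → 8 → 1; 3 → 3 → 3; 4 → 6 → 7; 5 → 9 → 5; 6 → 4 → 9; 7 → 1 → 2; 8 → 5 → 6; 9 → 2 → 8.
Collecting the images, st = [4 1 3 7 5 9 2 6 8].

4 1 3 7 5 9 2 6 8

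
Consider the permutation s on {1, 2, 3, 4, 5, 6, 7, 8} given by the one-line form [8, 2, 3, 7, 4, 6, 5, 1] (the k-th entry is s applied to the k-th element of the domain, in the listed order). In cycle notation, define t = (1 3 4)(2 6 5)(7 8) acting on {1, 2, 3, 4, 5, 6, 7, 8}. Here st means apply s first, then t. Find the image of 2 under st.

6

(st)(2) = t(s(2)). s(2) = 2, then t(2) = 6. So (st)(2) = 6.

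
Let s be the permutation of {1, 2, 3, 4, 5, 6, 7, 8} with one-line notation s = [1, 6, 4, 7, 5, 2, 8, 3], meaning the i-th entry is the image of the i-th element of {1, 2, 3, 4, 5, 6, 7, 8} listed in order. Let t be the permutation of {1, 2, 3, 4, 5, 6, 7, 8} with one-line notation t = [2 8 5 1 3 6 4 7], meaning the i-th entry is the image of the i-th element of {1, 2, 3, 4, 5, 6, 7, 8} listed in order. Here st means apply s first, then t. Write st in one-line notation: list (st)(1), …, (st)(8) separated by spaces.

For each element, apply s then t: 1 → 1 → 2; 2 → 6 → 6; 3 → 4 → 1; 4 → 7 → 4; 5 → 5 → 3; 6 → 2 → 8; 7 → 8 → 7; 8 → 3 → 5.
Collecting the images, st = [2 6 1 4 3 8 7 5].

2 6 1 4 3 8 7 5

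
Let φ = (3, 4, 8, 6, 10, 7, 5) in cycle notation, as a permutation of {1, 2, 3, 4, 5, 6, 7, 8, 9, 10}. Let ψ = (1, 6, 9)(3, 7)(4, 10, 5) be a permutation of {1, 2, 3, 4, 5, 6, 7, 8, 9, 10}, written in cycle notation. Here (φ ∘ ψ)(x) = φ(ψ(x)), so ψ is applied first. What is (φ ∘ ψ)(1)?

10

ψ(1) = 6, then φ(6) = 10; composing gives (φ ∘ ψ)(1) = 10.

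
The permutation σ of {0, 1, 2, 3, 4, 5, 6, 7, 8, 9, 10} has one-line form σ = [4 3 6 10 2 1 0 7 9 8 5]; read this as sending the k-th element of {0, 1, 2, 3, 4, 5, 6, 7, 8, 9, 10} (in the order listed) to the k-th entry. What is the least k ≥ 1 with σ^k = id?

4

Decomposing into disjoint cycles gives cycle lengths 4, 4, 2, 1.
Since disjoint cycles commute, ord(σ) = lcm(4, 4, 2) = 4.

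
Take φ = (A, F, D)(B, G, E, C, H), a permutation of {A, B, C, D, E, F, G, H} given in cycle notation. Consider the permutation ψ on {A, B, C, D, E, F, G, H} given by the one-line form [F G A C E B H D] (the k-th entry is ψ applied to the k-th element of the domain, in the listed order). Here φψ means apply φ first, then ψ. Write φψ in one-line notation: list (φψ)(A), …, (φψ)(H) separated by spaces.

(φψ)(x) = ψ(φ(x)). Computing each image: ψ(φ(A)) = ψ(F) = B, ψ(φ(B)) = ψ(G) = H, ψ(φ(C)) = ψ(H) = D, ψ(φ(D)) = ψ(A) = F, ψ(φ(E)) = ψ(C) = A, ψ(φ(F)) = ψ(D) = C, ψ(φ(G)) = ψ(E) = E, ψ(φ(H)) = ψ(B) = G.
Hence φψ = [B H D F A C E G].

B H D F A C E G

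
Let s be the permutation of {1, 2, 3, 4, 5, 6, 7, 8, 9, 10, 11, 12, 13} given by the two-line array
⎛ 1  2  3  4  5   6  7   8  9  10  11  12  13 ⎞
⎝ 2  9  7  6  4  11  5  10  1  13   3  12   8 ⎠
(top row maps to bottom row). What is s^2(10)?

Tracing 10 → 13 → … returns to 10 after 3 steps, so 10 lies in a 3-cycle (8, 10, 13).
Advancing 2 steps from 10: 10 → 13 → 8.

8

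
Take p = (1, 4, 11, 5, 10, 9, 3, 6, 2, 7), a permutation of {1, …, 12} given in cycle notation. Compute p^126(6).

6 lies in the 10-cycle (1, 4, 11, 5, 10, 9, 3, 6, 2, 7).
Powers repeat with period 10 on this cycle, and 126 mod 10 = 6, so p^126(6) = p^6(6).
Stepping 6 places around the cycle: 6 → 2 → 7 → 1 → 4 → 11 → 5.

5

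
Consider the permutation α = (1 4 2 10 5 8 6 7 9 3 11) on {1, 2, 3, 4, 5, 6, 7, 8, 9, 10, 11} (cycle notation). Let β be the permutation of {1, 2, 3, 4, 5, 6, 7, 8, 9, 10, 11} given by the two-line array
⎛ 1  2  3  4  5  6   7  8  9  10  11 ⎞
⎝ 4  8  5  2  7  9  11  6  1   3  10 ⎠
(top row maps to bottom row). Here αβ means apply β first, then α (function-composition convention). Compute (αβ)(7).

1

β(7) = 11, then α(11) = 1; composing gives (αβ)(7) = 1.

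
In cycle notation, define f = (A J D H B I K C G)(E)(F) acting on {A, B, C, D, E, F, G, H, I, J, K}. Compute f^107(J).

A

J lies in the 9-cycle (A J D H B I K C G).
Since the cycle has length 9, f^107 acts on it the same as f^8 (107 mod 9 = 8).
Stepping 8 places around the cycle: J → D → H → B → I → K → C → G → A.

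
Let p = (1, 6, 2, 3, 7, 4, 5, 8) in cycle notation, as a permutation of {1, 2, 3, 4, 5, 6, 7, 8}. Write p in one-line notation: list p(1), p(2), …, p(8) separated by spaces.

6 3 7 5 8 2 4 1

Reading each image from the cycles: 1↦6, 2↦3, 3↦7, 4↦5, 5↦8, 6↦2, 7↦4, 8↦1.
So the one-line form is 6 3 7 5 8 2 4 1.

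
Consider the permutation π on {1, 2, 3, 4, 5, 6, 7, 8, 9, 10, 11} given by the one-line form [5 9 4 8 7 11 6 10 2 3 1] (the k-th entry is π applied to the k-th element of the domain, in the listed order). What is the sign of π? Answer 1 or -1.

1

In disjoint-cycle form the cycle lengths are 5, 4, 2.
A cycle is odd iff its length is even; π has 2 even-length cycles, so sgn(π) = (−1)^2 and π is even.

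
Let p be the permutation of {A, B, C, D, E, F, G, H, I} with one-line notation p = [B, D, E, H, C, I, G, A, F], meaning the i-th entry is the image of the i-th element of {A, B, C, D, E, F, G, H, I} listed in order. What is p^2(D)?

A

Tracing D → H → … returns to D after 4 steps, so D lies in a 4-cycle (A, B, D, H).
Stepping 2 places around the cycle: D → H → A.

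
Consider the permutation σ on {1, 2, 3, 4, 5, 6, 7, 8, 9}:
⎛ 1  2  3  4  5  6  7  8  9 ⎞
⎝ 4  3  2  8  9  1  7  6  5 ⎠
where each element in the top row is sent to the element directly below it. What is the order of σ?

4

Decomposing into disjoint cycles gives cycle lengths 4, 2, 2, 1.
The order is lcm(4, 2, 2) = 4.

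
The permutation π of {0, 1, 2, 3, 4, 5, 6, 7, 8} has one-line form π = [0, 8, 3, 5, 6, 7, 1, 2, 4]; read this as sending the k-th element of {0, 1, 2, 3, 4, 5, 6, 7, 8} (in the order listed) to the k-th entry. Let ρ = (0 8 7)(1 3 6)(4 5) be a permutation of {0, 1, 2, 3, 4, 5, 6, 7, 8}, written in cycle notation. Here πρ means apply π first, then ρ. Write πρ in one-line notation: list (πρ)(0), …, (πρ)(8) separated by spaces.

8 7 6 4 1 0 3 2 5

(πρ)(x) = ρ(π(x)). Computing each image: ρ(π(0)) = ρ(0) = 8, ρ(π(1)) = ρ(8) = 7, ρ(π(2)) = ρ(3) = 6, ρ(π(3)) = ρ(5) = 4, ρ(π(4)) = ρ(6) = 1, ρ(π(5)) = ρ(7) = 0, ρ(π(6)) = ρ(1) = 3, ρ(π(7)) = ρ(2) = 2, ρ(π(8)) = ρ(4) = 5.
Hence πρ = [8 7 6 4 1 0 3 2 5].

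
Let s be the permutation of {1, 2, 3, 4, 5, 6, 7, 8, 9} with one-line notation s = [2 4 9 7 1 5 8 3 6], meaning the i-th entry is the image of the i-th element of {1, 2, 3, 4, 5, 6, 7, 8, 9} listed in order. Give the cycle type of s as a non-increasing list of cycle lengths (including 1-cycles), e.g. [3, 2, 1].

[9]

The disjoint cycles are (1, 2, 4, 7, 8, 3, 9, 6, 5), with lengths 9 in non-increasing order.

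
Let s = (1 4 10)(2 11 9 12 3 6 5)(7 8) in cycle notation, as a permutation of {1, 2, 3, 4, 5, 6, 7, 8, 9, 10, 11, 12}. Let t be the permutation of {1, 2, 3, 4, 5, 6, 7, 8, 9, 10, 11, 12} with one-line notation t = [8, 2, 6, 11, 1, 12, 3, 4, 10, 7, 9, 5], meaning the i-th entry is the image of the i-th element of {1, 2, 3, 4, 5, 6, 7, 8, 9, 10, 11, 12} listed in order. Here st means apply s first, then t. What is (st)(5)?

2

(st)(5) = t(s(5)). s(5) = 2, then t(2) = 2. So (st)(5) = 2.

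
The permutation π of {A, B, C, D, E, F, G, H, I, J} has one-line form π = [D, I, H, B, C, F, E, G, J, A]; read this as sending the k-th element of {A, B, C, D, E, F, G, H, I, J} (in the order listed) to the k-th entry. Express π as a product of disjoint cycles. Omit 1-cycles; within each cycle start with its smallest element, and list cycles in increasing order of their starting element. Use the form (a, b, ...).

From A: A → D → B → I → J → A, closing the cycle (A, D, B, I, J).
Repeating from the next unused element and collecting all non-trivial cycles gives (A, D, B, I, J)(C, H, G, E).

(A, D, B, I, J)(C, H, G, E)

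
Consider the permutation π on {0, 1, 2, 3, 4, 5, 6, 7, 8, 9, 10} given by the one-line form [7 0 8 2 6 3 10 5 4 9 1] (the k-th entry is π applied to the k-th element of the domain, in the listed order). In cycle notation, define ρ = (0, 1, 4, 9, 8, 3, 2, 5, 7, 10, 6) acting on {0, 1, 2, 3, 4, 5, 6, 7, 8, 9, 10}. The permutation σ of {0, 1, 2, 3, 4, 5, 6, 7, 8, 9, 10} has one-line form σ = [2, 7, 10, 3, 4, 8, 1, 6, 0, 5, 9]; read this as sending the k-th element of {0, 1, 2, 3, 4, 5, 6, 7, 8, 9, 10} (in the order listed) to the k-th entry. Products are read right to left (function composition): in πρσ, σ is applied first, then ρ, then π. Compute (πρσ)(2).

Apply the permutations in order: σ(2) = 10, then ρ(10) = 6, then π(6) = 10. So (πρσ)(2) = 10.

10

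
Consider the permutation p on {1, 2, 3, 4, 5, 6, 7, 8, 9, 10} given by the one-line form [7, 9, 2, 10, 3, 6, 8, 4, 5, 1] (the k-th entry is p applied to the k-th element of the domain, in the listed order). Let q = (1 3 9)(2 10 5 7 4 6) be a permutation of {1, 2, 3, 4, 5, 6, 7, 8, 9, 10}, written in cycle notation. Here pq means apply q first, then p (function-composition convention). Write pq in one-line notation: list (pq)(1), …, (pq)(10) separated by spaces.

2 1 5 6 8 9 10 4 7 3

Chase each element through q then p: 1 → 3 → 2; 2 → 10 → 1; 3 → 9 → 5; 4 → 6 → 6; 5 → 7 → 8; 6 → 2 → 9; 7 → 4 → 10; 8 → 8 → 4; 9 → 1 → 7; 10 → 5 → 3.
So pq in one-line form is 2 1 5 6 8 9 10 4 7 3.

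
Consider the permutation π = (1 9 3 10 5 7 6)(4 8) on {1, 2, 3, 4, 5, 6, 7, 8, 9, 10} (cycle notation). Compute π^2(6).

6 lies in the 7-cycle (1 9 3 10 5 7 6).
Advancing 2 steps from 6: 6 → 1 → 9.

9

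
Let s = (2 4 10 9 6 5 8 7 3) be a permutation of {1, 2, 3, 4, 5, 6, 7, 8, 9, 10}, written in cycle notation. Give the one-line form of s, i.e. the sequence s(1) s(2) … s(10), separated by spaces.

1 4 2 10 8 5 3 7 6 9

Image by image: 1→1, 2→4, 3→2, 4→10, 5→8, 6→5, 7→3, 8→7, 9→6, 10→9.
Listing these in domain order gives 1 4 2 10 8 5 3 7 6 9.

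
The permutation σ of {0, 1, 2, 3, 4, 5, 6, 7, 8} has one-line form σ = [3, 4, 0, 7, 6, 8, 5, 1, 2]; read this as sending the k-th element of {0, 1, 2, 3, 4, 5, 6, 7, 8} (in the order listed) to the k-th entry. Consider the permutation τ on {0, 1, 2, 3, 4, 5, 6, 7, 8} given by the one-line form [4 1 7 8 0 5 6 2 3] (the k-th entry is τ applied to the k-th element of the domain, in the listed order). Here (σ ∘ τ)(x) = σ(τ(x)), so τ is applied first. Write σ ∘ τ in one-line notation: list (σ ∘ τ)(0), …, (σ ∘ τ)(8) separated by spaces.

Chase each element through τ then σ: 0 → 4 → 6; 1 → 1 → 4; 2 → 7 → 1; 3 → 8 → 2; 4 → 0 → 3; 5 → 5 → 8; 6 → 6 → 5; 7 → 2 → 0; 8 → 3 → 7.
Collecting the images, σ ∘ τ = [6 4 1 2 3 8 5 0 7].

6 4 1 2 3 8 5 0 7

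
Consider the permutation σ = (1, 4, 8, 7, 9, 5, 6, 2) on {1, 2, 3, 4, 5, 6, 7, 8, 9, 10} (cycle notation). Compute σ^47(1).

1 lies in the 8-cycle (1, 4, 8, 7, 9, 5, 6, 2).
Powers repeat with period 8 on this cycle, and 47 mod 8 = 7, so σ^47(1) = σ^7(1).
Advancing 7 steps from 1: 1 → 4 → 8 → 7 → 9 → 5 → 6 → 2.

2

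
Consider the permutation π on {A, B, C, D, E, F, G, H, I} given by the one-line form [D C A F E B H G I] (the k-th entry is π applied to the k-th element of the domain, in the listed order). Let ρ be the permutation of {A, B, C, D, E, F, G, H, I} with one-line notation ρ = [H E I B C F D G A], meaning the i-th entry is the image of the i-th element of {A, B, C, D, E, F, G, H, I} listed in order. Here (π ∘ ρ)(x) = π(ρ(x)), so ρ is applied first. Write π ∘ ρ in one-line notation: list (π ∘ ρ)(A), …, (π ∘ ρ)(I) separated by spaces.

G E I C A B F H D

(π ∘ ρ)(x) = π(ρ(x)). Computing each image: π(ρ(A)) = π(H) = G, π(ρ(B)) = π(E) = E, π(ρ(C)) = π(I) = I, π(ρ(D)) = π(B) = C, π(ρ(E)) = π(C) = A, π(ρ(F)) = π(F) = B, π(ρ(G)) = π(D) = F, π(ρ(H)) = π(G) = H, π(ρ(I)) = π(A) = D.
Hence π ∘ ρ = [G E I C A B F H D].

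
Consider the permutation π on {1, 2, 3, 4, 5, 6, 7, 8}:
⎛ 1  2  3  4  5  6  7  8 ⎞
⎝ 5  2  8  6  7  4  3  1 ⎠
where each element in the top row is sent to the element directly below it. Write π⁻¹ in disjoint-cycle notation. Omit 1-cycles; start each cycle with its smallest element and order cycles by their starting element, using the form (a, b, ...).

(1, 8, 3, 7, 5)(4, 6)

The cycle decomposition of π is (1, 5, 7, 3, 8)(4, 6).
Reversing each cycle (and rotating so the smallest element leads) gives π⁻¹ = (1, 8, 3, 7, 5)(4, 6).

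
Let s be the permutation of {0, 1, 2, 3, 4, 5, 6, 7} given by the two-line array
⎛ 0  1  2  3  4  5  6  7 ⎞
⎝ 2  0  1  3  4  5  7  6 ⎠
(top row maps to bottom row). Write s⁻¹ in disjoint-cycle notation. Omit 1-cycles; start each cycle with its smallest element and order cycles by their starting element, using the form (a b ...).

First write s in disjoint cycles: (0 2 1)(6 7).
The inverse reverses every cycle; in canonical form, s⁻¹ = (0 1 2)(6 7).

(0 1 2)(6 7)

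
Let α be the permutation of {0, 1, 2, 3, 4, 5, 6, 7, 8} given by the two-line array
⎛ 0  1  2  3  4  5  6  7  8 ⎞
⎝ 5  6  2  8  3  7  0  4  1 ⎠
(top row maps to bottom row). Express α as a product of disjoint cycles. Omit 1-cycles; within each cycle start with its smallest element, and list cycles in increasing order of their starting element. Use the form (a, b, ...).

(0, 5, 7, 4, 3, 8, 1, 6)

Start at 0 and follow images: 0 → 5 → 7 → 4 → 3 → 8 → 1 → 6 → 0, giving the cycle (0, 5, 7, 4, 3, 8, 1, 6).
Continuing from each remaining unvisited element yields (0, 5, 7, 4, 3, 8, 1, 6).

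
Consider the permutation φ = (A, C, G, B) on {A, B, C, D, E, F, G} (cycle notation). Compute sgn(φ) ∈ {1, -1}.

The cycle lengths are 4, 1, 1, 1.
A cycle is odd iff its length is even; φ has 1 even-length cycle, so sgn(φ) = (−1)^1 and φ is odd.

-1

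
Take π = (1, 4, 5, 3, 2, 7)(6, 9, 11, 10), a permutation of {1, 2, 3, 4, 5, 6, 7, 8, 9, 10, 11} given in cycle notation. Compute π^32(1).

5

1 lies in the 6-cycle (1, 4, 5, 3, 2, 7).
Powers repeat with period 6 on this cycle, and 32 mod 6 = 2, so π^32(1) = π^2(1).
Advancing 2 steps from 1: 1 → 4 → 5.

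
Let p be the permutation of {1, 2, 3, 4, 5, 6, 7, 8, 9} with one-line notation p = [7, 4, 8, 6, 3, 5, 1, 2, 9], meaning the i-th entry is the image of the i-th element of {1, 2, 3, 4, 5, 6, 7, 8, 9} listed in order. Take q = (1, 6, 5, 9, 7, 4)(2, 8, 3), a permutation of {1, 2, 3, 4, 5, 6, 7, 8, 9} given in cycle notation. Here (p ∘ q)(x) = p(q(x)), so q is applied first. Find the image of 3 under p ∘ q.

4

(p ∘ q)(3) = p(q(3)). q(3) = 2, then p(2) = 4. So (p ∘ q)(3) = 4.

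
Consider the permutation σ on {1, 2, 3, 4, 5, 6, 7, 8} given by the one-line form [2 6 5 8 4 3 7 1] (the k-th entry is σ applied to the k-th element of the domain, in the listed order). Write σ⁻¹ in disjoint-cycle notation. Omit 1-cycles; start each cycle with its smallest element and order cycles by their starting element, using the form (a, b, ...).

First write σ in disjoint cycles: (1, 2, 6, 3, 5, 4, 8).
The inverse reverses every cycle; in canonical form, σ⁻¹ = (1, 8, 4, 5, 3, 6, 2).

(1, 8, 4, 5, 3, 6, 2)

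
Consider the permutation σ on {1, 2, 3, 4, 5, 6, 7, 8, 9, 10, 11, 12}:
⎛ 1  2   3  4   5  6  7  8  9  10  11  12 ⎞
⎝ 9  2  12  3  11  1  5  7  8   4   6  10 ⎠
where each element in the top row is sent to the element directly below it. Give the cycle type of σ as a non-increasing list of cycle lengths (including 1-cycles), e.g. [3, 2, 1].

The disjoint cycles are (1, 9, 8, 7, 5, 11, 6)(2)(3, 12, 10, 4), with lengths 7, 4, 1 in non-increasing order.

[7, 4, 1]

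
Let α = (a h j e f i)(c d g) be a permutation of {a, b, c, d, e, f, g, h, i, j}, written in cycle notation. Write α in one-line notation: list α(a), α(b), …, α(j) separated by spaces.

Each element maps to the next entry in its cycle (wrapping to the front): a→h, b→b, c→d, d→g, e→f, f→i, g→c, h→j, i→a, j→e.
Listing these in domain order gives h b d g f i c j a e.

h b d g f i c j a e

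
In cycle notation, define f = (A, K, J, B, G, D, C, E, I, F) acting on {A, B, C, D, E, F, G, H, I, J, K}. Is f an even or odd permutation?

The cycle lengths are 10, 1.
A cycle of length ℓ contributes ℓ−1 transpositions, so f is a product of 9 transpositions — odd.

odd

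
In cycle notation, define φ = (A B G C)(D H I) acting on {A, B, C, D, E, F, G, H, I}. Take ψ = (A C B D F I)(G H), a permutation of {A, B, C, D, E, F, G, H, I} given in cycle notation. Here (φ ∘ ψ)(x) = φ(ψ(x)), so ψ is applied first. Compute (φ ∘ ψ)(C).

G

(φ ∘ ψ)(C) = φ(ψ(C)). ψ(C) = B, then φ(B) = G. So (φ ∘ ψ)(C) = G.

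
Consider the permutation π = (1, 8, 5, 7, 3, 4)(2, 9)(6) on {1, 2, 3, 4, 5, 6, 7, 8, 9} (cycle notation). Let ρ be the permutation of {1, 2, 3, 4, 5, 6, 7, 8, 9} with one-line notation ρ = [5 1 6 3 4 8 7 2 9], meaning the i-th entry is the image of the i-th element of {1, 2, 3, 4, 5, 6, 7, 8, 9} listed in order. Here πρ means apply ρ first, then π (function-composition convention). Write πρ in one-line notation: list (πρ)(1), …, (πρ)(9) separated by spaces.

Chase each element through ρ then π: 1 → 5 → 7; 2 → 1 → 8; 3 → 6 → 6; 4 → 3 → 4; 5 → 4 → 1; 6 → 8 → 5; 7 → 7 → 3; 8 → 2 → 9; 9 → 9 → 2.
Collecting the images, πρ = [7 8 6 4 1 5 3 9 2].

7 8 6 4 1 5 3 9 2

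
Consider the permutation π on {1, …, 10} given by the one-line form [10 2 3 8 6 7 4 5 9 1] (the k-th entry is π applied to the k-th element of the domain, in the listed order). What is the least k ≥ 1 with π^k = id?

10

Writing π as disjoint cycles, the cycle lengths are 5, 2, 1, 1, 1.
Since disjoint cycles commute, ord(π) = lcm(5, 2) = 10.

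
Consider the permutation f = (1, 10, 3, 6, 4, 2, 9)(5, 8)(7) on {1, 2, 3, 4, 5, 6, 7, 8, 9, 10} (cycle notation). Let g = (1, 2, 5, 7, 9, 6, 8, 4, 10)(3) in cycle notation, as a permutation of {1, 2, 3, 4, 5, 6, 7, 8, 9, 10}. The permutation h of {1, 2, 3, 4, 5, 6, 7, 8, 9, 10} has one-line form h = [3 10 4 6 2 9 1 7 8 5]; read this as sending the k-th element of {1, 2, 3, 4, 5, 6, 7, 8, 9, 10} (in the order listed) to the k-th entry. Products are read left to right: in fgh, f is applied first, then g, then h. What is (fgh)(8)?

Chase 8: f(8) = 5; g(5) = 7; h(7) = 1. Hence (fgh)(8) = 1.

1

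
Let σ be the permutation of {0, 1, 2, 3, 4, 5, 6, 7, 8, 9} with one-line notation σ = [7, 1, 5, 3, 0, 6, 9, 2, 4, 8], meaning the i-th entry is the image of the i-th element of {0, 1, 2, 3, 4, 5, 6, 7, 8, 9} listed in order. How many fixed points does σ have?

2

The fixed points (elements with σ(x) = x) are {1, 3}, so there are 2.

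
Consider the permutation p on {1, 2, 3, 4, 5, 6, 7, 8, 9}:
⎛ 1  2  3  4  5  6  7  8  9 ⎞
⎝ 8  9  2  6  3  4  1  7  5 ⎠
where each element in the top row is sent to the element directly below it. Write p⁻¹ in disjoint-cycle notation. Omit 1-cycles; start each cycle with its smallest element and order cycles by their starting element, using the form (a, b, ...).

First write p in disjoint cycles: (1, 8, 7)(2, 9, 5, 3)(4, 6).
Reversing each cycle (and rotating so the smallest element leads) gives p⁻¹ = (1, 7, 8)(2, 3, 5, 9)(4, 6).

(1, 7, 8)(2, 3, 5, 9)(4, 6)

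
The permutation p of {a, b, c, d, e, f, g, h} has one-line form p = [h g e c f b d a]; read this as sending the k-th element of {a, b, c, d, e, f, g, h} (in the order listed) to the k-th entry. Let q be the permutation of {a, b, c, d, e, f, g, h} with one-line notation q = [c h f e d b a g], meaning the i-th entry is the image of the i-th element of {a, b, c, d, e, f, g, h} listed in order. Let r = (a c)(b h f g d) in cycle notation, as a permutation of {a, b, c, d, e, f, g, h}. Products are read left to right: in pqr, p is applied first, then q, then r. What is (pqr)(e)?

h

Apply the permutations in order: p(e) = f, then q(f) = b, then r(b) = h. So (pqr)(e) = h.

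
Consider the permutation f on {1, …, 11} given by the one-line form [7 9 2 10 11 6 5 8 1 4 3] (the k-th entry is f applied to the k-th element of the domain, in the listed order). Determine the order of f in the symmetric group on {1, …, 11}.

14

The disjoint-cycle form of f has cycle lengths 7, 2, 1, 1.
Since disjoint cycles commute, ord(f) = lcm(7, 2) = 14.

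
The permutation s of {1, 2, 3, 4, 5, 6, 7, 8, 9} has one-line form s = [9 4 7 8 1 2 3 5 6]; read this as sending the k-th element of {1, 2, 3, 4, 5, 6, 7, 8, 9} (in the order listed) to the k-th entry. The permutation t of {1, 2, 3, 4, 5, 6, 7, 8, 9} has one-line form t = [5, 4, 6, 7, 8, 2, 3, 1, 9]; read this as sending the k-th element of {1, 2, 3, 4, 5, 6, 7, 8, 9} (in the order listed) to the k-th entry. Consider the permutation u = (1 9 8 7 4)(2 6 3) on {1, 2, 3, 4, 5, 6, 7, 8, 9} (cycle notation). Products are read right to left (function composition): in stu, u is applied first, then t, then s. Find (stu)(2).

(stu)(2) = s(t(u(2))). u(2) = 6, then t(6) = 2, then s(2) = 4, so the result is 4.

4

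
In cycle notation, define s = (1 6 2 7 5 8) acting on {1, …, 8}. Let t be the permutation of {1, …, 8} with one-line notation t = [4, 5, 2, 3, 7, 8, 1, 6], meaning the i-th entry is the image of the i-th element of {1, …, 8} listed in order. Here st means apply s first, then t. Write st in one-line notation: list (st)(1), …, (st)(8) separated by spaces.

(st)(x) = t(s(x)). Computing each image: t(s(1)) = t(6) = 8, t(s(2)) = t(7) = 1, t(s(3)) = t(3) = 2, t(s(4)) = t(4) = 3, t(s(5)) = t(8) = 6, t(s(6)) = t(2) = 5, t(s(7)) = t(5) = 7, t(s(8)) = t(1) = 4.
Hence st = [8 1 2 3 6 5 7 4].

8 1 2 3 6 5 7 4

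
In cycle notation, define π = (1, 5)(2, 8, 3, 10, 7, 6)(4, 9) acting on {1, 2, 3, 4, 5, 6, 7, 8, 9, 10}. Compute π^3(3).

3 lies in the 6-cycle (2, 8, 3, 10, 7, 6).
Advancing 3 steps from 3: 3 → 10 → 7 → 6.

6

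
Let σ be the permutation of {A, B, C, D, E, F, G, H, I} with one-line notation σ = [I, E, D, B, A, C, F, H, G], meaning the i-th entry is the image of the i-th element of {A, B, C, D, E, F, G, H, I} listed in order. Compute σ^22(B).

Tracing B → E → … returns to B after 8 steps, so B lies in an 8-cycle (A I G F C D B E).
Since the cycle has length 8, σ^22 acts on it the same as σ^6 (22 mod 8 = 6).
Advancing 6 steps from B: B → E → A → I → G → F → C.

C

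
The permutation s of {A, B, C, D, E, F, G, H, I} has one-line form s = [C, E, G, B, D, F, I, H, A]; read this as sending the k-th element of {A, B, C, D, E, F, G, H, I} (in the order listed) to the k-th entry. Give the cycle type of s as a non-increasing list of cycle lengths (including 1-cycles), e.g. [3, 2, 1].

The disjoint cycles are (A, C, G, I)(B, E, D)(F)(H), with lengths 4, 3, 1, 1 in non-increasing order.

[4, 3, 1, 1]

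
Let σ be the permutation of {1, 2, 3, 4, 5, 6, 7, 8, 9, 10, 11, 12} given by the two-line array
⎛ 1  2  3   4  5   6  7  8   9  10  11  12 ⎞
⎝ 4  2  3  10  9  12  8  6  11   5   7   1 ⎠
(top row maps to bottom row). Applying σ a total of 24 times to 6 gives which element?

10

Tracing 6 → 12 → … returns to 6 after 10 steps, so 6 lies in a 10-cycle (1, 4, 10, 5, 9, 11, 7, 8, 6, 12).
On a 10-cycle, σ^10 is the identity, so σ^24 = σ^4 there (24 ≡ 4 mod 10).
Advancing 4 steps from 6: 6 → 12 → 1 → 4 → 10.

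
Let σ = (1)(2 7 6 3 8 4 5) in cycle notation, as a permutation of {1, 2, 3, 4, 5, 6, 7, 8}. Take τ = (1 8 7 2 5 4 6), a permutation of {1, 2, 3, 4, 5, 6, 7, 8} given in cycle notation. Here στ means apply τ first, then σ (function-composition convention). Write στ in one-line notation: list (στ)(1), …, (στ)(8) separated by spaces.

(στ)(x) = σ(τ(x)). Computing each image: σ(τ(1)) = σ(8) = 4, σ(τ(2)) = σ(5) = 2, σ(τ(3)) = σ(3) = 8, σ(τ(4)) = σ(6) = 3, σ(τ(5)) = σ(4) = 5, σ(τ(6)) = σ(1) = 1, σ(τ(7)) = σ(2) = 7, σ(τ(8)) = σ(7) = 6.
Hence στ = [4 2 8 3 5 1 7 6].

4 2 8 3 5 1 7 6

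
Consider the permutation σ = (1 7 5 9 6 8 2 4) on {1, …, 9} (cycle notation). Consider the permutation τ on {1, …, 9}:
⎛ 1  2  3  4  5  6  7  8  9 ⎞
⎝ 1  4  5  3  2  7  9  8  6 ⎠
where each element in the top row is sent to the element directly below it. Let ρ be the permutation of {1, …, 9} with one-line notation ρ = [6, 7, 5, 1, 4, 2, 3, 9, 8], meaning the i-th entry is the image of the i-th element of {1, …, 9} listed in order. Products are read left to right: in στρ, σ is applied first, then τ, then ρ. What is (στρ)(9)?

Chase 9: σ(9) = 6; τ(6) = 7; ρ(7) = 3. Hence (στρ)(9) = 3.

3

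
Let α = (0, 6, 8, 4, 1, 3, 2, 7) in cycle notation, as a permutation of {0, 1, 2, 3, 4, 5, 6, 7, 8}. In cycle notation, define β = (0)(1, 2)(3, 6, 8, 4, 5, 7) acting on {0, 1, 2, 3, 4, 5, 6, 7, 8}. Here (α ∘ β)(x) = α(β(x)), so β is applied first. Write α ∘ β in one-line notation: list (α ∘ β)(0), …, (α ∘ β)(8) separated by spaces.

(α ∘ β)(x) = α(β(x)). Computing each image: α(β(0)) = α(0) = 6, α(β(1)) = α(2) = 7, α(β(2)) = α(1) = 3, α(β(3)) = α(6) = 8, α(β(4)) = α(5) = 5, α(β(5)) = α(7) = 0, α(β(6)) = α(8) = 4, α(β(7)) = α(3) = 2, α(β(8)) = α(4) = 1.
Hence α ∘ β = [6 7 3 8 5 0 4 2 1].

6 7 3 8 5 0 4 2 1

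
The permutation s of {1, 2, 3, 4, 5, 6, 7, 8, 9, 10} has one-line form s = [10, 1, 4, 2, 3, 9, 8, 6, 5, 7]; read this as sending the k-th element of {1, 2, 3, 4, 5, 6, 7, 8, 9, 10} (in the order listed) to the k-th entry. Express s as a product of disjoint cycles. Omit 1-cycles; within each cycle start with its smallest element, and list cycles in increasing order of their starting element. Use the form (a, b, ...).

(1, 10, 7, 8, 6, 9, 5, 3, 4, 2)

From 1: 1 → 10 → 7 → 8 → 6 → 9 → 5 → 3 → 4 → 2 → 1, closing the cycle (1, 10, 7, 8, 6, 9, 5, 3, 4, 2).
Continuing from each remaining unvisited element yields (1, 10, 7, 8, 6, 9, 5, 3, 4, 2).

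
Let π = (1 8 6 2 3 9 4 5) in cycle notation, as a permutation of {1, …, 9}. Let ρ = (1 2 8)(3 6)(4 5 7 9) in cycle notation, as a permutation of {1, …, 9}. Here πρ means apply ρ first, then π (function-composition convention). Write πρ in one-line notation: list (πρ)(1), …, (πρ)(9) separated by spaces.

Chase each element through ρ then π: 1 → 2 → 3; 2 → 8 → 6; 3 → 6 → 2; 4 → 5 → 1; 5 → 7 → 7; 6 → 3 → 9; 7 → 9 → 4; 8 → 1 → 8; 9 → 4 → 5.
Collecting the images, πρ = [3 6 2 1 7 9 4 8 5].

3 6 2 1 7 9 4 8 5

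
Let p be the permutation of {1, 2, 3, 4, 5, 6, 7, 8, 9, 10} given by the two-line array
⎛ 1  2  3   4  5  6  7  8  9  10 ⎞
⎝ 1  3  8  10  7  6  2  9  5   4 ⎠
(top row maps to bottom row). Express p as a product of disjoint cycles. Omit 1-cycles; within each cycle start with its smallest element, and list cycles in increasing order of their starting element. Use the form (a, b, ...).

(2, 3, 8, 9, 5, 7)(4, 10)

Iterating p from 2 gives 2 → 3 → 8 → 9 → 5 → 7 → 2; that is the 6-cycle (2, 3, 8, 9, 5, 7).
Repeating from the next unused element and collecting all non-trivial cycles gives (2, 3, 8, 9, 5, 7)(4, 10).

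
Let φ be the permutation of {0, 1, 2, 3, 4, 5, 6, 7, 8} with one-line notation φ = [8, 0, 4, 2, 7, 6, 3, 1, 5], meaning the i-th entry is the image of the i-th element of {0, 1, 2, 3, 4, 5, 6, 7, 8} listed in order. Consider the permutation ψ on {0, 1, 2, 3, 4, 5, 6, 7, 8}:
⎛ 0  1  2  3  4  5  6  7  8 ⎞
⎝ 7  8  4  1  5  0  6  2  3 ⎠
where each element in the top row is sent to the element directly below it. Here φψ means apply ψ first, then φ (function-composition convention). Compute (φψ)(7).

First apply ψ: ψ(7) = 2, then φ(2) = 4. Thus (φψ)(7) = 4.

4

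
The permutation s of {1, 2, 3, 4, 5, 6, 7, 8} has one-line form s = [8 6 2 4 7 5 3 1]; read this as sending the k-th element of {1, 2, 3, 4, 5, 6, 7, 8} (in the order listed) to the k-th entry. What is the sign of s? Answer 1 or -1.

In disjoint-cycle form the cycle lengths are 5, 2, 1.
A cycle of length ℓ contributes ℓ−1 transpositions, so s is a product of 4 + 1 = 5 transpositions — odd.

-1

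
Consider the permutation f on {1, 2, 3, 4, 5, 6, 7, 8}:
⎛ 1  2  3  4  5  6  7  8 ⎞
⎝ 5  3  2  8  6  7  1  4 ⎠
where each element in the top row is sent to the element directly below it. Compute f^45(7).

Tracing 7 → 1 → … returns to 7 after 4 steps, so 7 lies in a 4-cycle (1, 5, 6, 7).
On a 4-cycle, f^4 is the identity, so f^45 = f^1 there (45 ≡ 1 mod 4).
Advancing 1 step from 7: 7 → 1.

1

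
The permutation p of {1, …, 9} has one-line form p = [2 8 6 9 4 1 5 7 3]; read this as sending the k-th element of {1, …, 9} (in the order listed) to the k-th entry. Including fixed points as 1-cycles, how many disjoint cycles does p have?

1

The cycle decomposition is (1 2 8 7 5 4 9 3 6), which has 1 cycle (counting 1-cycles).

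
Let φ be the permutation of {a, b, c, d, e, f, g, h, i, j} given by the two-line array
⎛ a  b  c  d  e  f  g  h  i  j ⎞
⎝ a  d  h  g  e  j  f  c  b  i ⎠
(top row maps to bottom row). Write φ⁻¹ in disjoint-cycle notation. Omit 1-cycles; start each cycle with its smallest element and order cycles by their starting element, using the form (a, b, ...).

(b, i, j, f, g, d)(c, h)

First write φ in disjoint cycles: (b, d, g, f, j, i)(c, h).
Reversing each cycle (and rotating so the smallest element leads) gives φ⁻¹ = (b, i, j, f, g, d)(c, h).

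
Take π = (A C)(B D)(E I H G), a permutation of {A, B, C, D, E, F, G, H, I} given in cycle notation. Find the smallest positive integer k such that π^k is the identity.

The cycle type of π is (4, 2, 2, 1).
The order of π is the least common multiple of its cycle lengths: lcm(4, 2, 2) = 4.

4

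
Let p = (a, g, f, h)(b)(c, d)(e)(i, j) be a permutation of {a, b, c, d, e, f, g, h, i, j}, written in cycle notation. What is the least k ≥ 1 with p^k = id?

The cycle type of p is (4, 2, 2, 1, 1).
The order of p is the least common multiple of its cycle lengths: lcm(4, 2, 2) = 4.

4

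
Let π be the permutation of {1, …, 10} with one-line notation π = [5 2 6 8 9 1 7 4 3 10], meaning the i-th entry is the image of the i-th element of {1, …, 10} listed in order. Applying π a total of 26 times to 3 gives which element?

Tracing 3 → 6 → … returns to 3 after 5 steps, so 3 lies in a 5-cycle (1, 5, 9, 3, 6).
Powers repeat with period 5 on this cycle, and 26 mod 5 = 1, so π^26(3) = π^1(3).
Advancing 1 step from 3: 3 → 6.

6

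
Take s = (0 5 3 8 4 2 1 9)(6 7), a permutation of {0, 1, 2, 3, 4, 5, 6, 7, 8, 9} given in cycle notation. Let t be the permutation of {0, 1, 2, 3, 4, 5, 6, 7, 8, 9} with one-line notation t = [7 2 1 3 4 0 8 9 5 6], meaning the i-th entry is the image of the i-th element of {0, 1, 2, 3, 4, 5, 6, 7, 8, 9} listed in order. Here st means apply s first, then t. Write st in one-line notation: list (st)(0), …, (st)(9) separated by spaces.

(st)(x) = t(s(x)). Computing each image: t(s(0)) = t(5) = 0, t(s(1)) = t(9) = 6, t(s(2)) = t(1) = 2, t(s(3)) = t(8) = 5, t(s(4)) = t(2) = 1, t(s(5)) = t(3) = 3, t(s(6)) = t(7) = 9, t(s(7)) = t(6) = 8, t(s(8)) = t(4) = 4, t(s(9)) = t(0) = 7.
Hence st = [0 6 2 5 1 3 9 8 4 7].

0 6 2 5 1 3 9 8 4 7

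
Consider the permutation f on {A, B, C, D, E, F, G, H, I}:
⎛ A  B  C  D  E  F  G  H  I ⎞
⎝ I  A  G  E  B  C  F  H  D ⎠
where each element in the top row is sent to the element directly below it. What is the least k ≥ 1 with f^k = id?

15

Writing f as disjoint cycles, the cycle lengths are 5, 3, 1.
The order of f is the least common multiple of its cycle lengths: lcm(5, 3) = 15.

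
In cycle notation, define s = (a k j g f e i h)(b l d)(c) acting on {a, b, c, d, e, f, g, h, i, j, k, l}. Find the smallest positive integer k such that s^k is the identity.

The cycle type of s is (8, 3, 1).
Since disjoint cycles commute, ord(s) = lcm(8, 3) = 24.

24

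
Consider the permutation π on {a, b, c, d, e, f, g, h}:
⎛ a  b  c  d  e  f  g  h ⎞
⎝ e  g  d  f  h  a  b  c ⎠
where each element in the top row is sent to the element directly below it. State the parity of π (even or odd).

even

In disjoint-cycle form the cycle lengths are 6, 2.
A cycle is odd iff its length is even; π has 2 even-length cycles, so sgn(π) = (−1)^2 and π is even.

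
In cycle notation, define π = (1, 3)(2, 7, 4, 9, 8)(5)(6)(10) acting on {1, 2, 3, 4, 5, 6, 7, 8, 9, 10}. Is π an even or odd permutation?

odd

The cycle lengths are 5, 2, 1, 1, 1.
A cycle is odd iff its length is even; π has 1 even-length cycle, so sgn(π) = (−1)^1 and π is odd.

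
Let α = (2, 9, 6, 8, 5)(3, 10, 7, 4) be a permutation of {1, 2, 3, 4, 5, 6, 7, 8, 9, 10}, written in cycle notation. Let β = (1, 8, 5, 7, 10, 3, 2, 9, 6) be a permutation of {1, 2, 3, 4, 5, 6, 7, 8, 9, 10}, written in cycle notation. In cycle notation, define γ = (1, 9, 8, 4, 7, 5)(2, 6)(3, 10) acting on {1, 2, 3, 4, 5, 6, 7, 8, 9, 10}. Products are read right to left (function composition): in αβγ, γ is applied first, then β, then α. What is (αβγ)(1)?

8

(αβγ)(1) = α(β(γ(1))). γ(1) = 9, then β(9) = 6, then α(6) = 8, so the result is 8.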